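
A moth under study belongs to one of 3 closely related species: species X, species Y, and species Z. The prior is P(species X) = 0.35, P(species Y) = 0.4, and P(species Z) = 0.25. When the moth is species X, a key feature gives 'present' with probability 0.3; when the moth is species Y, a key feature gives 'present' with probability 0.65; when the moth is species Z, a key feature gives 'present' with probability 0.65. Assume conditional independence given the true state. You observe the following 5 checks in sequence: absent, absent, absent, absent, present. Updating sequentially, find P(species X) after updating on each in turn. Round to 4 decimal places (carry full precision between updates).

After 'absent': normaliser = 0.7·0.3500 + 0.35·0.4000 + 0.35·0.2500; P(species X) ≈ 0.5185, P(species Y) ≈ 0.2963, P(species Z) ≈ 0.1852
After 'absent': normaliser = 0.7·0.5185 + 0.35·0.2963 + 0.35·0.1852; P(species X) ≈ 0.6829, P(species Y) ≈ 0.1951, P(species Z) ≈ 0.1220
After 'absent': normaliser = 0.7·0.6829 + 0.35·0.1951 + 0.35·0.1220; P(species X) ≈ 0.8116, P(species Y) ≈ 0.1159, P(species Z) ≈ 0.0725
After 'absent': normaliser = 0.7·0.8116 + 0.35·0.1159 + 0.35·0.0725; P(species X) ≈ 0.8960, P(species Y) ≈ 0.0640, P(species Z) ≈ 0.0400
After 'present': normaliser = 0.3·0.8960 + 0.65·0.0640 + 0.65·0.0400; P(species X) ≈ 0.7990, P(species Y) ≈ 0.1237, P(species Z) ≈ 0.0773

0.7990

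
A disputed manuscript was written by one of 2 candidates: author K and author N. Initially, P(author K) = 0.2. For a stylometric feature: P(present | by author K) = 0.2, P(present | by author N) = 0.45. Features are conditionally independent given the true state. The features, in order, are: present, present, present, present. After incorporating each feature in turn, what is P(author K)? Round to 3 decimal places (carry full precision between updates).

After 'present': P(author K) = 0.2·0.2000 / (0.2·0.2000 + 0.45·0.8000) ≈ 0.1000
After 'present': P(author K) = 0.2·0.1000 / (0.2·0.1000 + 0.45·0.9000) ≈ 0.0471
After 'present': P(author K) = 0.2·0.0471 / (0.2·0.0471 + 0.45·0.9529) ≈ 0.0215
After 'present': P(author K) = 0.2·0.0215 / (0.2·0.0215 + 0.45·0.9785) ≈ 0.0097

0.010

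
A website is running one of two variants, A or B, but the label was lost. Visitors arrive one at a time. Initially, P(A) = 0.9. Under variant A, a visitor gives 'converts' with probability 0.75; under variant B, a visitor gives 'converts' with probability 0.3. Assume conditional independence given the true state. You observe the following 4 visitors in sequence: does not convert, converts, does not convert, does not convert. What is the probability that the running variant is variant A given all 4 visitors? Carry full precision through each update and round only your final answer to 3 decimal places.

0.506

After 'does not convert': P(A) = 0.25·0.9000 / (0.25·0.9000 + 0.7·0.1000) ≈ 0.7627
After 'converts': P(A) = 0.75·0.7627 / (0.75·0.7627 + 0.3·0.2373) ≈ 0.8893
After 'does not convert': P(A) = 0.25·0.8893 / (0.25·0.8893 + 0.7·0.1107) ≈ 0.7416
After 'does not convert': P(A) = 0.25·0.7416 / (0.25·0.7416 + 0.7·0.2584) ≈ 0.5062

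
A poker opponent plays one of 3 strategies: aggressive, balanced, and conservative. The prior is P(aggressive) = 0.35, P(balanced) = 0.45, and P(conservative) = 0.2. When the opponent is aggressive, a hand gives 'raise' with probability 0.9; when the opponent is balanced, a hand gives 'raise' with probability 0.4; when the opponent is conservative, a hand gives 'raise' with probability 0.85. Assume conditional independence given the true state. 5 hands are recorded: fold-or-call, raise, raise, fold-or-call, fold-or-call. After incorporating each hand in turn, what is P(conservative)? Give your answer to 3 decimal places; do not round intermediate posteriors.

0.030

Each posterior becomes the prior for the next update.
After 'fold-or-call': normaliser = 0.1·0.3500 + 0.6·0.4500 + 0.15·0.2000; P(aggressive) ≈ 0.1045, P(balanced) ≈ 0.8060, P(conservative) ≈ 0.0896
After 'raise': normaliser = 0.9·0.1045 + 0.4·0.8060 + 0.85·0.0896; P(aggressive) ≈ 0.1909, P(balanced) ≈ 0.6545, P(conservative) ≈ 0.1545
After 'raise': normaliser = 0.9·0.1909 + 0.4·0.6545 + 0.85·0.1545; P(aggressive) ≈ 0.3041, P(balanced) ≈ 0.4634, P(conservative) ≈ 0.2325
After 'fold-or-call': normaliser = 0.1·0.3041 + 0.6·0.4634 + 0.15·0.2325; P(aggressive) ≈ 0.0886, P(balanced) ≈ 0.8098, P(conservative) ≈ 0.1016
After 'fold-or-call': normaliser = 0.1·0.0886 + 0.6·0.8098 + 0.15·0.1016; P(aggressive) ≈ 0.0174, P(balanced) ≈ 0.9528, P(conservative) ≈ 0.0299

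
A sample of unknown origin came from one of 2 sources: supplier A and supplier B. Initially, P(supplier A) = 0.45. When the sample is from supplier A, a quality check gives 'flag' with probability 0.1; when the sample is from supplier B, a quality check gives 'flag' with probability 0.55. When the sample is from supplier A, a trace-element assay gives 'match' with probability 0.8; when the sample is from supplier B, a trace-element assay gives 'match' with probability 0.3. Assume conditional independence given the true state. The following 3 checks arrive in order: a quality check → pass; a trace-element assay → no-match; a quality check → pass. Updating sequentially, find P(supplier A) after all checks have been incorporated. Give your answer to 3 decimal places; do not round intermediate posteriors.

0.483

After a quality check='pass': P(supplier A) = 0.9·0.4500 / (0.9·0.4500 + 0.45·0.5500) ≈ 0.6207
After a trace-element assay='no-match': P(supplier A) = 0.2·0.6207 / (0.2·0.6207 + 0.7·0.3793) ≈ 0.3186
After a quality check='pass': P(supplier A) = 0.9·0.3186 / (0.9·0.3186 + 0.45·0.6814) ≈ 0.4832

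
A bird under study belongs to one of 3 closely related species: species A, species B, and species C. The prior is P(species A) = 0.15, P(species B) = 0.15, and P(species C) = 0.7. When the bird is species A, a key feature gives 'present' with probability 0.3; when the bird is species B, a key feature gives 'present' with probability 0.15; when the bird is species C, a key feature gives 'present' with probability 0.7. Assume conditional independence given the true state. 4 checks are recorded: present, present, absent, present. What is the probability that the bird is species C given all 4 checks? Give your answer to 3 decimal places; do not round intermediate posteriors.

0.957

Apply Bayes' rule sequentially, carrying P(species C) forward.
After 'present': normaliser = 0.3·0.1500 + 0.15·0.1500 + 0.7·0.7000; P(species A) ≈ 0.0807, P(species B) ≈ 0.0404, P(species C) ≈ 0.8789
After 'present': normaliser = 0.3·0.0807 + 0.15·0.0404 + 0.7·0.8789; P(species A) ≈ 0.0375, P(species B) ≈ 0.0094, P(species C) ≈ 0.9531
After 'absent': normaliser = 0.7·0.0375 + 0.85·0.0094 + 0.3·0.9531; P(species A) ≈ 0.0820, P(species B) ≈ 0.0249, P(species C) ≈ 0.8931
After 'present': normaliser = 0.3·0.0820 + 0.15·0.0249 + 0.7·0.8931; P(species A) ≈ 0.0377, P(species B) ≈ 0.0057, P(species C) ≈ 0.9566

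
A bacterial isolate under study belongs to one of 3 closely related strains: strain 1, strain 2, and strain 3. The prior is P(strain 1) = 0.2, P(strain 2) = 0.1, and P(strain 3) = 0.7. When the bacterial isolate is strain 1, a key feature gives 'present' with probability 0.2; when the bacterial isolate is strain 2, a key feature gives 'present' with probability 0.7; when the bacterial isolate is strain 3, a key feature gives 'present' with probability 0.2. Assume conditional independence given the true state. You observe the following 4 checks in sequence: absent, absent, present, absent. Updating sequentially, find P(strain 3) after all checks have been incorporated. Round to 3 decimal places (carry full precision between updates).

After 'absent': normaliser = 0.8·0.2000 + 0.3·0.1000 + 0.8·0.7000; P(strain 1) ≈ 0.2133, P(strain 2) ≈ 0.0400, P(strain 3) ≈ 0.7467
After 'absent': normaliser = 0.8·0.2133 + 0.3·0.0400 + 0.8·0.7467; P(strain 1) ≈ 0.2188, P(strain 2) ≈ 0.0154, P(strain 3) ≈ 0.7658
After 'present': normaliser = 0.2·0.2188 + 0.7·0.0154 + 0.2·0.7658; P(strain 1) ≈ 0.2107, P(strain 2) ≈ 0.0519, P(strain 3) ≈ 0.7374
After 'absent': normaliser = 0.8·0.2107 + 0.3·0.0519 + 0.8·0.7374; P(strain 1) ≈ 0.2178, P(strain 2) ≈ 0.0201, P(strain 3) ≈ 0.7621

0.762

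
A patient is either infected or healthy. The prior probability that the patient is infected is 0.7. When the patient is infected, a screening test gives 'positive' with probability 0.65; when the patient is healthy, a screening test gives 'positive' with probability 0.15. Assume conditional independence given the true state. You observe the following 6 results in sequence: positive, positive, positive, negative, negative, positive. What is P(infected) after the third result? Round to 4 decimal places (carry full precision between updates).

0.9948

After 'positive': P(infected) = 0.65·0.7000 / (0.65·0.7000 + 0.15·0.3000) ≈ 0.9100
After 'positive': P(infected) = 0.65·0.9100 / (0.65·0.9100 + 0.15·0.0900) ≈ 0.9777
After 'positive': P(infected) = 0.65·0.9777 / (0.65·0.9777 + 0.15·0.0223) ≈ 0.9948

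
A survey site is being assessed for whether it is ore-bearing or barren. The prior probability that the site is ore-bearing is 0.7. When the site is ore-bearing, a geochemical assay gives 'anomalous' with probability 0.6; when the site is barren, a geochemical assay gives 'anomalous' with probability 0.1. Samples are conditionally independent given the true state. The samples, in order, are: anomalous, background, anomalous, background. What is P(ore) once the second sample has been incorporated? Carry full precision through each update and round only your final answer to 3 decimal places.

0.862

After 'anomalous': P(ore) = 0.6·0.7000 / (0.6·0.7000 + 0.1·0.3000) ≈ 0.9333
After 'background': P(ore) = 0.4·0.9333 / (0.4·0.9333 + 0.9·0.0667) ≈ 0.8615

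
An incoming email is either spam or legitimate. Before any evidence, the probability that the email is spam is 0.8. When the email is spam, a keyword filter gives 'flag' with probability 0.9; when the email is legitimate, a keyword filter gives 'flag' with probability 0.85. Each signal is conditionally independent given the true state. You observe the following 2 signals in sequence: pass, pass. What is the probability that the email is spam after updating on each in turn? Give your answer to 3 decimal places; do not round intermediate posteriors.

Each posterior becomes the prior for the next update.
After 'pass': P(spam) = 0.1·0.8000 / (0.1·0.8000 + 0.15·0.2000) ≈ 0.7273
After 'pass': P(spam) = 0.1·0.7273 / (0.1·0.7273 + 0.15·0.2727) ≈ 0.6400

0.640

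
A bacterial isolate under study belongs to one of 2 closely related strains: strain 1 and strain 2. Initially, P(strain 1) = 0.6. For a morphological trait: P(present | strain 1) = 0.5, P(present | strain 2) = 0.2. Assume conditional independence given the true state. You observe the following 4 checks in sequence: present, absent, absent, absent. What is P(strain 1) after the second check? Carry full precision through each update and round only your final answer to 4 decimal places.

0.7009

Each posterior becomes the prior for the next update.
After 'present': P(strain 1) = 0.5·0.6000 / (0.5·0.6000 + 0.2·0.4000) ≈ 0.7895
After 'absent': P(strain 1) = 0.5·0.7895 / (0.5·0.7895 + 0.8·0.2105) ≈ 0.7009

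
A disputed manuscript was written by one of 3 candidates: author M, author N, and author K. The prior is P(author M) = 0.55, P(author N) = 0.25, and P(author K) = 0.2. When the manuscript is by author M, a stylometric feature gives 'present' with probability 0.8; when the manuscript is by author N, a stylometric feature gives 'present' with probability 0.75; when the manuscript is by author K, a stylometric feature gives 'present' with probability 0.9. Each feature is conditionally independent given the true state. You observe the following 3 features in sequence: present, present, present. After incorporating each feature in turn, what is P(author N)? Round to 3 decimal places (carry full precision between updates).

0.198

After 'present': normaliser = 0.8·0.5500 + 0.75·0.2500 + 0.9·0.2000; P(author M) ≈ 0.5449, P(author N) ≈ 0.2322, P(author K) ≈ 0.2229
After 'present': normaliser = 0.8·0.5449 + 0.75·0.2322 + 0.9·0.2229; P(author M) ≈ 0.5377, P(author N) ≈ 0.2148, P(author K) ≈ 0.2475
After 'present': normaliser = 0.8·0.5377 + 0.75·0.2148 + 0.9·0.2475; P(author M) ≈ 0.5285, P(author N) ≈ 0.1979, P(author K) ≈ 0.2736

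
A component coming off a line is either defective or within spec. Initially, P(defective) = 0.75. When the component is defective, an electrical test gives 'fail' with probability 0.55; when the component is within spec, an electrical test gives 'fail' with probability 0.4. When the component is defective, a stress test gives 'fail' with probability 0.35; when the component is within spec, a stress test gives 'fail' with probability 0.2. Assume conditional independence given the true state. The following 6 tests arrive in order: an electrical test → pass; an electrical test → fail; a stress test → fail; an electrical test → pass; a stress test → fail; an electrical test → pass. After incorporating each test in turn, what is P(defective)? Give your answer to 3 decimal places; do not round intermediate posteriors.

0.842

After an electrical test='pass': P(defective) = 0.45·0.7500 / (0.45·0.7500 + 0.6·0.2500) ≈ 0.6923
After an electrical test='fail': P(defective) = 0.55·0.6923 / (0.55·0.6923 + 0.4·0.3077) ≈ 0.7557
After a stress test='fail': P(defective) = 0.35·0.7557 / (0.35·0.7557 + 0.2·0.2443) ≈ 0.8441
After an electrical test='pass': P(defective) = 0.45·0.8441 / (0.45·0.8441 + 0.6·0.1559) ≈ 0.8024
After a stress test='fail': P(defective) = 0.35·0.8024 / (0.35·0.8024 + 0.2·0.1976) ≈ 0.8766
After an electrical test='pass': P(defective) = 0.45·0.8766 / (0.45·0.8766 + 0.6·0.1234) ≈ 0.8420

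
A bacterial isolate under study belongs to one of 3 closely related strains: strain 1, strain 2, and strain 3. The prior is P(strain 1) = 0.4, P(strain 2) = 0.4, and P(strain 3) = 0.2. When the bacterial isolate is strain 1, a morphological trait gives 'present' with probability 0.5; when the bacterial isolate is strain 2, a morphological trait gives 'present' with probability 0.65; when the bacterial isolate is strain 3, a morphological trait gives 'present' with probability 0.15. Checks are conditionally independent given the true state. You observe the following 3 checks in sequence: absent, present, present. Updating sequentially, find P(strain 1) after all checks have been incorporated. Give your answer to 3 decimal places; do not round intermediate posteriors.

0.443

After 'absent': normaliser = 0.5·0.4000 + 0.35·0.4000 + 0.85·0.2000; P(strain 1) ≈ 0.3922, P(strain 2) ≈ 0.2745, P(strain 3) ≈ 0.3333
After 'present': normaliser = 0.5·0.3922 + 0.65·0.2745 + 0.15·0.3333; P(strain 1) ≈ 0.4619, P(strain 2) ≈ 0.4203, P(strain 3) ≈ 0.1178
After 'present': normaliser = 0.5·0.4619 + 0.65·0.4203 + 0.15·0.1178; P(strain 1) ≈ 0.4426, P(strain 2) ≈ 0.5236, P(strain 3) ≈ 0.0339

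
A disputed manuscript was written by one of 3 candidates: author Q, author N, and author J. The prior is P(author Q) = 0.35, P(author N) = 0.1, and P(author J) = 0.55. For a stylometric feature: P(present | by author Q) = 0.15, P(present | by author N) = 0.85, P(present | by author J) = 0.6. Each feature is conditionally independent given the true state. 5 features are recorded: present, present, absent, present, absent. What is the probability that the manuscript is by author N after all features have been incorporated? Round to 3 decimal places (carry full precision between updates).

0.065

After 'present': normaliser = 0.15·0.3500 + 0.85·0.1000 + 0.6·0.5500; P(author Q) ≈ 0.1123, P(author N) ≈ 0.1818, P(author J) ≈ 0.7059
After 'present': normaliser = 0.15·0.1123 + 0.85·0.1818 + 0.6·0.7059; P(author Q) ≈ 0.0283, P(author N) ≈ 0.2598, P(author J) ≈ 0.7119
After 'absent': normaliser = 0.85·0.0283 + 0.15·0.2598 + 0.4·0.7119; P(author Q) ≈ 0.0692, P(author N) ≈ 0.1120, P(author J) ≈ 0.8188
After 'present': normaliser = 0.15·0.0692 + 0.85·0.1120 + 0.6·0.8188; P(author Q) ≈ 0.0174, P(author N) ≈ 0.1596, P(author J) ≈ 0.8231
After 'absent': normaliser = 0.85·0.0174 + 0.15·0.1596 + 0.4·0.8231; P(author Q) ≈ 0.0402, P(author N) ≈ 0.0650, P(author J) ≈ 0.8948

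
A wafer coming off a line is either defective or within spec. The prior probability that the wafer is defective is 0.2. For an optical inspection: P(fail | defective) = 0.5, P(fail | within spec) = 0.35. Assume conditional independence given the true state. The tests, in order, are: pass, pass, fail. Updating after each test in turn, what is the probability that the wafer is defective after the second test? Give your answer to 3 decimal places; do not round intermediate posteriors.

0.129

Apply Bayes' rule sequentially, carrying P(defective) forward.
After 'pass': P(defective) = 0.5·0.2000 / (0.5·0.2000 + 0.65·0.8000) ≈ 0.1613
After 'pass': P(defective) = 0.5·0.1613 / (0.5·0.1613 + 0.65·0.8387) ≈ 0.1289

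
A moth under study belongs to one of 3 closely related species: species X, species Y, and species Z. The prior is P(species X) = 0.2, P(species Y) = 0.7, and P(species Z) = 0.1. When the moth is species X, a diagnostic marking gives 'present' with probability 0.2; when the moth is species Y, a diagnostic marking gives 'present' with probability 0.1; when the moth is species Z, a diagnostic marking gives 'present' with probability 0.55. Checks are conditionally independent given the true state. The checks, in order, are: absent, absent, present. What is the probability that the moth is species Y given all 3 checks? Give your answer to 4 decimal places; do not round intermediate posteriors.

0.6068

Apply Bayes' rule sequentially, carrying P(species Y) forward.
After 'absent': normaliser = 0.8·0.2000 + 0.9·0.7000 + 0.45·0.1000; P(species X) ≈ 0.1916, P(species Y) ≈ 0.7545, P(species Z) ≈ 0.0539
After 'absent': normaliser = 0.8·0.1916 + 0.9·0.7545 + 0.45·0.0539; P(species X) ≈ 0.1790, P(species Y) ≈ 0.7927, P(species Z) ≈ 0.0283
After 'present': normaliser = 0.2·0.1790 + 0.1·0.7927 + 0.55·0.0283; P(species X) ≈ 0.2740, P(species Y) ≈ 0.6068, P(species Z) ≈ 0.1192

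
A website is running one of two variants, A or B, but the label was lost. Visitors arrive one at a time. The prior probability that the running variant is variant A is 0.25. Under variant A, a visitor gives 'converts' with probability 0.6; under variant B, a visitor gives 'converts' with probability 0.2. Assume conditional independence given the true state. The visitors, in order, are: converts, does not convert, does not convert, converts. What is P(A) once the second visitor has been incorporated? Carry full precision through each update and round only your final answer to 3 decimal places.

After 'converts': P(A) = 0.6·0.2500 / (0.6·0.2500 + 0.2·0.7500) ≈ 0.5000
After 'does not convert': P(A) = 0.4·0.5000 / (0.4·0.5000 + 0.8·0.5000) ≈ 0.3333

0.333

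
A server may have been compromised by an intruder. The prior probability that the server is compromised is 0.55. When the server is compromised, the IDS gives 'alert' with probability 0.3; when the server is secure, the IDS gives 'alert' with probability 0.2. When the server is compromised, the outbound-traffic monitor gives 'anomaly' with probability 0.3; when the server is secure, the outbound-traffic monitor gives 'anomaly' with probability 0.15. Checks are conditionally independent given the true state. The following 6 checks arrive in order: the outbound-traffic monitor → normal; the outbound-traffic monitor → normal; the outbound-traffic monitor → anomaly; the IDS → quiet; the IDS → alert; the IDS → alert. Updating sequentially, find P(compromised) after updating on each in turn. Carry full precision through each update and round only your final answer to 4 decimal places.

0.7655

After the outbound-traffic monitor='normal': P(compromised) = 0.7·0.5500 / (0.7·0.5500 + 0.85·0.4500) ≈ 0.5016
After the outbound-traffic monitor='normal': P(compromised) = 0.7·0.5016 / (0.7·0.5016 + 0.85·0.4984) ≈ 0.4532
After the outbound-traffic monitor='anomaly': P(compromised) = 0.3·0.4532 / (0.3·0.4532 + 0.15·0.5468) ≈ 0.6238
After the IDS='quiet': P(compromised) = 0.7·0.6238 / (0.7·0.6238 + 0.8·0.3762) ≈ 0.5919
After the IDS='alert': P(compromised) = 0.3·0.5919 / (0.3·0.5919 + 0.2·0.4081) ≈ 0.6851
After the IDS='alert': P(compromised) = 0.3·0.6851 / (0.3·0.6851 + 0.2·0.3149) ≈ 0.7655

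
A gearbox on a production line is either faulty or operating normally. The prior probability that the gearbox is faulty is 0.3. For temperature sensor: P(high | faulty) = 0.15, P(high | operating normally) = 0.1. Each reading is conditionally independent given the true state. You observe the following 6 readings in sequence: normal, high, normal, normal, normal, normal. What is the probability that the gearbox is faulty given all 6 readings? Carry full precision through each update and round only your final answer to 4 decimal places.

0.3257

Each posterior becomes the prior for the next update.
After 'normal': P(faulty) = 0.85·0.3000 / (0.85·0.3000 + 0.9·0.7000) ≈ 0.2881
After 'high': P(faulty) = 0.15·0.2881 / (0.15·0.2881 + 0.1·0.7119) ≈ 0.3778
After 'normal': P(faulty) = 0.85·0.3778 / (0.85·0.3778 + 0.9·0.6222) ≈ 0.3644
After 'normal': P(faulty) = 0.85·0.3644 / (0.85·0.3644 + 0.9·0.6356) ≈ 0.3513
After 'normal': P(faulty) = 0.85·0.3513 / (0.85·0.3513 + 0.9·0.6487) ≈ 0.3384
After 'normal': P(faulty) = 0.85·0.3384 / (0.85·0.3384 + 0.9·0.6616) ≈ 0.3257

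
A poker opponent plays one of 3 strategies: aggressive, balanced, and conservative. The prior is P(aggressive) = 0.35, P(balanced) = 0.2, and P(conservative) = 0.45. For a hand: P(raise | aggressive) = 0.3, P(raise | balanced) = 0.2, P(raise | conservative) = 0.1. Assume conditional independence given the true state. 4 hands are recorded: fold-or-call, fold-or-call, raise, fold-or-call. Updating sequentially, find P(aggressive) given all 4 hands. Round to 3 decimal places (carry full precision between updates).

After 'fold-or-call': normaliser = 0.7·0.3500 + 0.8·0.2000 + 0.9·0.4500; P(aggressive) ≈ 0.3025, P(balanced) ≈ 0.1975, P(conservative) ≈ 0.5000
After 'fold-or-call': normaliser = 0.7·0.3025 + 0.8·0.1975 + 0.9·0.5000; P(aggressive) ≈ 0.2583, P(balanced) ≈ 0.1928, P(conservative) ≈ 0.5489
After 'raise': normaliser = 0.3·0.2583 + 0.2·0.1928 + 0.1·0.5489; P(aggressive) ≈ 0.4533, P(balanced) ≈ 0.2256, P(conservative) ≈ 0.3211
After 'fold-or-call': normaliser = 0.7·0.4533 + 0.8·0.2256 + 0.9·0.3211; P(aggressive) ≈ 0.4033, P(balanced) ≈ 0.2293, P(conservative) ≈ 0.3674

0.403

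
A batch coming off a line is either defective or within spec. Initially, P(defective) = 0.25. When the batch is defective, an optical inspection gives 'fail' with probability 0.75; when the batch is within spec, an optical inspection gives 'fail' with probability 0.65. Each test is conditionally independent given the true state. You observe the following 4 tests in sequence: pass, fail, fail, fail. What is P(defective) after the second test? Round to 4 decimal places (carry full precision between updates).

0.2155

Apply Bayes' rule sequentially, carrying P(defective) forward.
After 'pass': P(defective) = 0.25·0.2500 / (0.25·0.2500 + 0.35·0.7500) ≈ 0.1923
After 'fail': P(defective) = 0.75·0.1923 / (0.75·0.1923 + 0.65·0.8077) ≈ 0.2155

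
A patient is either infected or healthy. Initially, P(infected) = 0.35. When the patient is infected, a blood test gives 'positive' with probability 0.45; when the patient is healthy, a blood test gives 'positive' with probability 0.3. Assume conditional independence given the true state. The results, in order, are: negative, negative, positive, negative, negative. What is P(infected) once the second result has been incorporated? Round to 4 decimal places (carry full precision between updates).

0.2495

After 'negative': P(infected) = 0.55·0.3500 / (0.55·0.3500 + 0.7·0.6500) ≈ 0.2973
After 'negative': P(infected) = 0.55·0.2973 / (0.55·0.2973 + 0.7·0.7027) ≈ 0.2495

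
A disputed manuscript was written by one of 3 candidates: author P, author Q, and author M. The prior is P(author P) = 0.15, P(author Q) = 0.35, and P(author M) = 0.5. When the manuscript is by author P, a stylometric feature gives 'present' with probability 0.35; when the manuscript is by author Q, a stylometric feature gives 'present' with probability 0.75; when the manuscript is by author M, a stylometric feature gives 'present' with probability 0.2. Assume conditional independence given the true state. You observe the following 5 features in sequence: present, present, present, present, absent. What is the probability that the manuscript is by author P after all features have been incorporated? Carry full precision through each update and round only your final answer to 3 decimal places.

0.049

After 'present': normaliser = 0.35·0.1500 + 0.75·0.3500 + 0.2·0.5000; P(author P) ≈ 0.1265, P(author Q) ≈ 0.6325, P(author M) ≈ 0.2410
After 'present': normaliser = 0.35·0.1265 + 0.75·0.6325 + 0.2·0.2410; P(author P) ≈ 0.0781, P(author Q) ≈ 0.8369, P(author M) ≈ 0.0850
After 'present': normaliser = 0.35·0.0781 + 0.75·0.8369 + 0.2·0.0850; P(author P) ≈ 0.0407, P(author Q) ≈ 0.9340, P(author M) ≈ 0.0253
After 'present': normaliser = 0.35·0.0407 + 0.75·0.9340 + 0.2·0.0253; P(author P) ≈ 0.0198, P(author Q) ≈ 0.9732, P(author M) ≈ 0.0070
After 'absent': normaliser = 0.65·0.0198 + 0.25·0.9732 + 0.8·0.0070; P(author P) ≈ 0.0491, P(author Q) ≈ 0.9294, P(author M) ≈ 0.0215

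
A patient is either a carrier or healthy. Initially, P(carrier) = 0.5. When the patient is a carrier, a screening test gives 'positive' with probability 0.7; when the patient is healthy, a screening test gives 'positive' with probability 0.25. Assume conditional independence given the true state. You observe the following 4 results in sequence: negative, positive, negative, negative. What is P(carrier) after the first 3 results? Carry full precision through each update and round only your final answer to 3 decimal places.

0.309

After 'negative': P(carrier) = 0.3·0.5000 / (0.3·0.5000 + 0.75·0.5000) ≈ 0.2857
After 'positive': P(carrier) = 0.7·0.2857 / (0.7·0.2857 + 0.25·0.7143) ≈ 0.5283
After 'negative': P(carrier) = 0.3·0.5283 / (0.3·0.5283 + 0.75·0.4717) ≈ 0.3094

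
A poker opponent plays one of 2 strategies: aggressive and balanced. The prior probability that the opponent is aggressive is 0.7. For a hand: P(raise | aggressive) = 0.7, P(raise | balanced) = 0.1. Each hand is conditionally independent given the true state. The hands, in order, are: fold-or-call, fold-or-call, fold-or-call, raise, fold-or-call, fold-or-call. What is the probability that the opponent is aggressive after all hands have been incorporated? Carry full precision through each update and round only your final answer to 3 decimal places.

Each posterior becomes the prior for the next update.
After 'fold-or-call': P(aggressive) = 0.3·0.7000 / (0.3·0.7000 + 0.9·0.3000) ≈ 0.4375
After 'fold-or-call': P(aggressive) = 0.3·0.4375 / (0.3·0.4375 + 0.9·0.5625) ≈ 0.2059
After 'fold-or-call': P(aggressive) = 0.3·0.2059 / (0.3·0.2059 + 0.9·0.7941) ≈ 0.0795
After 'raise': P(aggressive) = 0.7·0.0795 / (0.7·0.0795 + 0.1·0.9205) ≈ 0.3769
After 'fold-or-call': P(aggressive) = 0.3·0.3769 / (0.3·0.3769 + 0.9·0.6231) ≈ 0.1678
After 'fold-or-call': P(aggressive) = 0.3·0.1678 / (0.3·0.1678 + 0.9·0.8322) ≈ 0.0630

0.063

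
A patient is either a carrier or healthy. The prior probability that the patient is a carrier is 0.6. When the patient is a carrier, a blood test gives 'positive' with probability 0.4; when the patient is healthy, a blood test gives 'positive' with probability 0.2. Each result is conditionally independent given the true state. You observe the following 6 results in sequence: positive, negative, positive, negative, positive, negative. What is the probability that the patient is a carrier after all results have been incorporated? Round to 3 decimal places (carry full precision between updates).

0.835

Apply Bayes' rule sequentially, carrying P(carrier) forward.
After 'positive': P(carrier) = 0.4·0.6000 / (0.4·0.6000 + 0.2·0.4000) ≈ 0.7500
After 'negative': P(carrier) = 0.6·0.7500 / (0.6·0.7500 + 0.8·0.2500) ≈ 0.6923
After 'positive': P(carrier) = 0.4·0.6923 / (0.4·0.6923 + 0.2·0.3077) ≈ 0.8182
After 'negative': P(carrier) = 0.6·0.8182 / (0.6·0.8182 + 0.8·0.1818) ≈ 0.7714
After 'positive': P(carrier) = 0.4·0.7714 / (0.4·0.7714 + 0.2·0.2286) ≈ 0.8710
After 'negative': P(carrier) = 0.6·0.8710 / (0.6·0.8710 + 0.8·0.1290) ≈ 0.8351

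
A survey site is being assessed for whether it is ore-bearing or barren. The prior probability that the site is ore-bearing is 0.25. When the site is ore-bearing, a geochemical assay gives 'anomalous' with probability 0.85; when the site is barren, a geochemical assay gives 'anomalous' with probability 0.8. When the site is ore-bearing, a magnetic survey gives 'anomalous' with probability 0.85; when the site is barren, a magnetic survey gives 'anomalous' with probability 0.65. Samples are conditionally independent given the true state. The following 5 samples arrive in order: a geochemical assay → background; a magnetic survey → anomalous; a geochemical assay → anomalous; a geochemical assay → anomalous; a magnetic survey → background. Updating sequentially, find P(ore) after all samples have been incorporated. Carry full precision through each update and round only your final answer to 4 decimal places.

0.1366

After a geochemical assay='background': P(ore) = 0.15·0.2500 / (0.15·0.2500 + 0.2·0.7500) ≈ 0.2000
After a magnetic survey='anomalous': P(ore) = 0.85·0.2000 / (0.85·0.2000 + 0.65·0.8000) ≈ 0.2464
After a geochemical assay='anomalous': P(ore) = 0.85·0.2464 / (0.85·0.2464 + 0.8·0.7536) ≈ 0.2578
After a geochemical assay='anomalous': P(ore) = 0.85·0.2578 / (0.85·0.2578 + 0.8·0.7422) ≈ 0.2696
After a magnetic survey='background': P(ore) = 0.15·0.2696 / (0.15·0.2696 + 0.35·0.7304) ≈ 0.1366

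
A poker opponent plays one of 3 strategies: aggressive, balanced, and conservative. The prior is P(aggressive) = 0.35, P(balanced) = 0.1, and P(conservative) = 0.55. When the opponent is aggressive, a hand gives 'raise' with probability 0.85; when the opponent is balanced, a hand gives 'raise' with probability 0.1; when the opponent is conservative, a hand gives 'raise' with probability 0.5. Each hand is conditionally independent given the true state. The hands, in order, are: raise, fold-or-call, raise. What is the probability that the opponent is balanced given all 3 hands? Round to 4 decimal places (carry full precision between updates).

Apply Bayes' rule sequentially, carrying P(balanced) forward.
After 'raise': normaliser = 0.85·0.3500 + 0.1·0.1000 + 0.5·0.5500; P(aggressive) ≈ 0.5107, P(balanced) ≈ 0.0172, P(conservative) ≈ 0.4721
After 'fold-or-call': normaliser = 0.15·0.5107 + 0.9·0.0172 + 0.5·0.4721; P(aggressive) ≈ 0.2335, P(balanced) ≈ 0.0471, P(conservative) ≈ 0.7194
After 'raise': normaliser = 0.85·0.2335 + 0.1·0.0471 + 0.5·0.7194; P(aggressive) ≈ 0.3526, P(balanced) ≈ 0.0084, P(conservative) ≈ 0.6391

0.0084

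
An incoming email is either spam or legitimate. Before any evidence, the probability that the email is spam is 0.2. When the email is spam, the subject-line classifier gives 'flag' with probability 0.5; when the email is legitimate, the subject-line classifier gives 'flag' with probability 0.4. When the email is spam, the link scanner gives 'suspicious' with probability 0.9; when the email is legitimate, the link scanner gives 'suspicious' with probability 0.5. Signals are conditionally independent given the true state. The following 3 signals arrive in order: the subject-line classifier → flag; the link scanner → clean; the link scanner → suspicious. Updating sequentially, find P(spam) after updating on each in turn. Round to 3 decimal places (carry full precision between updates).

After the subject-line classifier='flag': P(spam) = 0.5·0.2000 / (0.5·0.2000 + 0.4·0.8000) ≈ 0.2381
After the link scanner='clean': P(spam) = 0.1·0.2381 / (0.1·0.2381 + 0.5·0.7619) ≈ 0.0588
After the link scanner='suspicious': P(spam) = 0.9·0.0588 / (0.9·0.0588 + 0.5·0.9412) ≈ 0.1011

0.101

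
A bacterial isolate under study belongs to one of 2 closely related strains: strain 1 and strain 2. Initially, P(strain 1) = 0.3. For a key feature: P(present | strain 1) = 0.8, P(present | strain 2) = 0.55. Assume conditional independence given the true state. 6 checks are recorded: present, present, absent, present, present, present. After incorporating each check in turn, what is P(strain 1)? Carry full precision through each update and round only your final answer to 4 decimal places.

0.5536

After 'present': P(strain 1) = 0.8·0.3000 / (0.8·0.3000 + 0.55·0.7000) ≈ 0.3840
After 'present': P(strain 1) = 0.8·0.3840 / (0.8·0.3840 + 0.55·0.6160) ≈ 0.4755
After 'absent': P(strain 1) = 0.2·0.4755 / (0.2·0.4755 + 0.45·0.5245) ≈ 0.2872
After 'present': P(strain 1) = 0.8·0.2872 / (0.8·0.2872 + 0.55·0.7128) ≈ 0.3696
After 'present': P(strain 1) = 0.8·0.3696 / (0.8·0.3696 + 0.55·0.6304) ≈ 0.4602
After 'present': P(strain 1) = 0.8·0.4602 / (0.8·0.4602 + 0.55·0.5398) ≈ 0.5536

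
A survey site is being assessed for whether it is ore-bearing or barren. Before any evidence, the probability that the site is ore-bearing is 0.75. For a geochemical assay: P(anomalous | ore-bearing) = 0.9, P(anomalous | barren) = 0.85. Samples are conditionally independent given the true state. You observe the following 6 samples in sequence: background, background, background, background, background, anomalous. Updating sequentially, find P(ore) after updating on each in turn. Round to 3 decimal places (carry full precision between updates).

Each posterior becomes the prior for the next update.
After 'background': P(ore) = 0.1·0.7500 / (0.1·0.7500 + 0.15·0.2500) ≈ 0.6667
After 'background': P(ore) = 0.1·0.6667 / (0.1·0.6667 + 0.15·0.3333) ≈ 0.5714
After 'background': P(ore) = 0.1·0.5714 / (0.1·0.5714 + 0.15·0.4286) ≈ 0.4706
After 'background': P(ore) = 0.1·0.4706 / (0.1·0.4706 + 0.15·0.5294) ≈ 0.3721
After 'background': P(ore) = 0.1·0.3721 / (0.1·0.3721 + 0.15·0.6279) ≈ 0.2832
After 'anomalous': P(ore) = 0.9·0.2832 / (0.9·0.2832 + 0.85·0.7168) ≈ 0.2949

0.295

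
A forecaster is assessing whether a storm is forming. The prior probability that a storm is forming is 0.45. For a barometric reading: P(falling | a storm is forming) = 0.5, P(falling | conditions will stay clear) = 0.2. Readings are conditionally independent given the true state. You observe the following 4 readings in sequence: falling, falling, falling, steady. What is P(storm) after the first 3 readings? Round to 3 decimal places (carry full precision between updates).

0.927

After 'falling': P(storm) = 0.5·0.4500 / (0.5·0.4500 + 0.2·0.5500) ≈ 0.6716
After 'falling': P(storm) = 0.5·0.6716 / (0.5·0.6716 + 0.2·0.3284) ≈ 0.8364
After 'falling': P(storm) = 0.5·0.8364 / (0.5·0.8364 + 0.2·0.1636) ≈ 0.9275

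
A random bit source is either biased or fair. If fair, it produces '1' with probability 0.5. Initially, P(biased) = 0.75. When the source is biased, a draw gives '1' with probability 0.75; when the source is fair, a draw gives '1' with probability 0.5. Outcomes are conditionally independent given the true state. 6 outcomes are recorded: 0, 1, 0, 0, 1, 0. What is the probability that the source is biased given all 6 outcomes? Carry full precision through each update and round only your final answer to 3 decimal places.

Each posterior becomes the prior for the next update.
After '0': P(biased) = 0.25·0.7500 / (0.25·0.7500 + 0.5·0.2500) ≈ 0.6000
After '1': P(biased) = 0.75·0.6000 / (0.75·0.6000 + 0.5·0.4000) ≈ 0.6923
After '0': P(biased) = 0.25·0.6923 / (0.25·0.6923 + 0.5·0.3077) ≈ 0.5294
After '0': P(biased) = 0.25·0.5294 / (0.25·0.5294 + 0.5·0.4706) ≈ 0.3600
After '1': P(biased) = 0.75·0.3600 / (0.75·0.3600 + 0.5·0.6400) ≈ 0.4576
After '0': P(biased) = 0.25·0.4576 / (0.25·0.4576 + 0.5·0.5424) ≈ 0.2967

0.297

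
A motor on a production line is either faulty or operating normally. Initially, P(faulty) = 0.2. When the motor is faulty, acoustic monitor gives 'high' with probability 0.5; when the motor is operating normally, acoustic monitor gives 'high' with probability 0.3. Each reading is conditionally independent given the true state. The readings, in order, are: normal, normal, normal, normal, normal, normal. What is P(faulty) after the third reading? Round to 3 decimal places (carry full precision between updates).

After 'normal': P(faulty) = 0.5·0.2000 / (0.5·0.2000 + 0.7·0.8000) ≈ 0.1515
After 'normal': P(faulty) = 0.5·0.1515 / (0.5·0.1515 + 0.7·0.8485) ≈ 0.1131
After 'normal': P(faulty) = 0.5·0.1131 / (0.5·0.1131 + 0.7·0.8869) ≈ 0.0835

0.084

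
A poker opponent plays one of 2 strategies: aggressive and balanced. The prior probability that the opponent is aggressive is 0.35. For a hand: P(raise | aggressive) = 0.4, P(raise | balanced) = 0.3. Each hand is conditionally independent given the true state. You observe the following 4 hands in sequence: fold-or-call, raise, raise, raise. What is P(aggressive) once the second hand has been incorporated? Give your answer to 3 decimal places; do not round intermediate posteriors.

After 'fold-or-call': P(aggressive) = 0.6·0.3500 / (0.6·0.3500 + 0.7·0.6500) ≈ 0.3158
After 'raise': P(aggressive) = 0.4·0.3158 / (0.4·0.3158 + 0.3·0.6842) ≈ 0.3810

0.381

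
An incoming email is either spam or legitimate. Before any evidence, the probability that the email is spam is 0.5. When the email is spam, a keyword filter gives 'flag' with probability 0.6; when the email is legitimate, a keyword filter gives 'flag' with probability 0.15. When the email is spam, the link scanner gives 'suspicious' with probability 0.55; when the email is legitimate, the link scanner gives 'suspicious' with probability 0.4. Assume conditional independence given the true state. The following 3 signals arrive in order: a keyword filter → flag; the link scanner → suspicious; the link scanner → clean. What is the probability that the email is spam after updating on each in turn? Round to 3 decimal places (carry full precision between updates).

0.805

Each posterior becomes the prior for the next update.
After a keyword filter='flag': P(spam) = 0.6·0.5000 / (0.6·0.5000 + 0.15·0.5000) ≈ 0.8000
After the link scanner='suspicious': P(spam) = 0.55·0.8000 / (0.55·0.8000 + 0.4·0.2000) ≈ 0.8462
After the link scanner='clean': P(spam) = 0.45·0.8462 / (0.45·0.8462 + 0.6·0.1538) ≈ 0.8049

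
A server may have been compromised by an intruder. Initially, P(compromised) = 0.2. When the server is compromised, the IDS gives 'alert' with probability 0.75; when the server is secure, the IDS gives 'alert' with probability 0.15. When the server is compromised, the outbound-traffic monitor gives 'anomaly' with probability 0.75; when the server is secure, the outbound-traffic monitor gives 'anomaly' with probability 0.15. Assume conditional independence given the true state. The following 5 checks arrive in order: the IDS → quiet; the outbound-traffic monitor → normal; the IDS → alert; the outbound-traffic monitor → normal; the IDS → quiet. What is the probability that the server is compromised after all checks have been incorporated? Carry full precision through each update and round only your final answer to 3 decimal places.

0.009

After the IDS='quiet': P(compromised) = 0.25·0.2000 / (0.25·0.2000 + 0.85·0.8000) ≈ 0.0685
After the outbound-traffic monitor='normal': P(compromised) = 0.25·0.0685 / (0.25·0.0685 + 0.85·0.9315) ≈ 0.0212
After the IDS='alert': P(compromised) = 0.75·0.0212 / (0.75·0.0212 + 0.15·0.9788) ≈ 0.0976
After the outbound-traffic monitor='normal': P(compromised) = 0.25·0.0976 / (0.25·0.0976 + 0.85·0.9024) ≈ 0.0308
After the IDS='quiet': P(compromised) = 0.25·0.0308 / (0.25·0.0308 + 0.85·0.9692) ≈ 0.0093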